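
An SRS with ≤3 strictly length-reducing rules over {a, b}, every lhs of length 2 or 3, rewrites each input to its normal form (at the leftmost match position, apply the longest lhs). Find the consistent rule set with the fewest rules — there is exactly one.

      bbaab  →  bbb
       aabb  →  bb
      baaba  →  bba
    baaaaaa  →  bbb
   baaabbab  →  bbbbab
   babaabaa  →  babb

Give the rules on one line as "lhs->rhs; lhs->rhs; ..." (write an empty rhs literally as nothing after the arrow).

aa->; aaa->b

  | bbaab => bbb
  | aabb => bb
  | baaba => bba
  | baaaaaa => bbaaa => bbb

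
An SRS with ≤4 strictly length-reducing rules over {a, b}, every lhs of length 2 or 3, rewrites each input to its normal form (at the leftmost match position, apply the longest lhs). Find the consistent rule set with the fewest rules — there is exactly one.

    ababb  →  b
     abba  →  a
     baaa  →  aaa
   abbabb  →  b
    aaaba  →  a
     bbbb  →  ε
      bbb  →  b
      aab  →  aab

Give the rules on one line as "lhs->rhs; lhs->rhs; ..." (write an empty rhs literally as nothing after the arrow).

aba->ba; abb->b; ba->a; bb->

  | ababb => babb => abb => b
  | abba => ba => a
  | baaa => aaa
  | abbabb => babb => abb => b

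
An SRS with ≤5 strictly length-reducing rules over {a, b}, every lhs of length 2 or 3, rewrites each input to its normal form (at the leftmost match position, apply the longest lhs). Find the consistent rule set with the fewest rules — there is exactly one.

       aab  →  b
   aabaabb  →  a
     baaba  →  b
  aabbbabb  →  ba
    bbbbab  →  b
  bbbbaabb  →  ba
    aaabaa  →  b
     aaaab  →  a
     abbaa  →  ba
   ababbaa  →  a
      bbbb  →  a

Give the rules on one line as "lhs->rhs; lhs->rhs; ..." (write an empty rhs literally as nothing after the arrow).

aa->b; aab->aa; ab->a; bb->a

  | aab => aa => b
  | aabaabb => aaaabb => baabb => baab => baa => bb => a
  | baaba => baaa => bba => aa => b
  | aabbbabb => aabbabb => aababb => aaabb => babb => bab => ba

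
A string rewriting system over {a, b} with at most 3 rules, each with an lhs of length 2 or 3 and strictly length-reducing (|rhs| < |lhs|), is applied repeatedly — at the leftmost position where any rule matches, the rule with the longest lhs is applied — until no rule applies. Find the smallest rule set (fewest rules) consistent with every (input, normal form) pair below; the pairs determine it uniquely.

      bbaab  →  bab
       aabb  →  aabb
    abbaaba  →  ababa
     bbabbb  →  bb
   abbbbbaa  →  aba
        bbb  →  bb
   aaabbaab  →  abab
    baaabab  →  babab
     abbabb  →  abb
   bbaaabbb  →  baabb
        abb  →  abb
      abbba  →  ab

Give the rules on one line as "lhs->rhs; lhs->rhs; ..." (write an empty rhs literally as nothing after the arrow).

  | bbaab => bab
  | aabb
  | abbaaba => ababa
  | bbabbb => bbbb => bbb => bb

aaa->a; bba->b; bbb->bb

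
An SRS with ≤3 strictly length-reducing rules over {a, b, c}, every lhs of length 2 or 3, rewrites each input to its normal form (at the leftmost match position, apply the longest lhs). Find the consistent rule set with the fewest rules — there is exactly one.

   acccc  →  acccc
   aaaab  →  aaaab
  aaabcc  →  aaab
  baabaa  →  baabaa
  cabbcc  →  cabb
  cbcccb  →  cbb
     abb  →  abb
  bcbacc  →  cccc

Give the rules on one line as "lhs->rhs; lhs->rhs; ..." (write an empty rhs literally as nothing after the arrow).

bba->cc; bc->b

  | acccc
  | aaaab
  | aaabcc => aaabc => aaab
  | baabaa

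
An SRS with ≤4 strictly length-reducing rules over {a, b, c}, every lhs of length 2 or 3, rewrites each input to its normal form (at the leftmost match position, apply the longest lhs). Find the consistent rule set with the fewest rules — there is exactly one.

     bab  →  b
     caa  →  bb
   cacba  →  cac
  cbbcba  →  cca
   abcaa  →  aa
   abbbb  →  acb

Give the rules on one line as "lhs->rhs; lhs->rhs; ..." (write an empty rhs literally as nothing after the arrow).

ba->; bbb->c; bc->b; caa->bb

  | bab => b
  | caa => bb
  | cacba => cac
  | cbbcba => cbbba => cca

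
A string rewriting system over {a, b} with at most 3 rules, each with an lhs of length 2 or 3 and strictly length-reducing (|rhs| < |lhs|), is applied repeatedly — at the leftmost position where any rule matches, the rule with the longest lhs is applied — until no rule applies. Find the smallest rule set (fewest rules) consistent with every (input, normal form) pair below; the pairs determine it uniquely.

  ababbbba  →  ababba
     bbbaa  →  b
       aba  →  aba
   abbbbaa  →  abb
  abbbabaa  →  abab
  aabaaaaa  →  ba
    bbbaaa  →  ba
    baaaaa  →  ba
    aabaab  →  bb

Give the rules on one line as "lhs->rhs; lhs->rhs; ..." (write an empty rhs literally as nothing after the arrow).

  | ababbbba => ababba
  | bbbaa => baa => b
  | aba
  | abbbbaa => abbaa => abb

aa->; bbb->b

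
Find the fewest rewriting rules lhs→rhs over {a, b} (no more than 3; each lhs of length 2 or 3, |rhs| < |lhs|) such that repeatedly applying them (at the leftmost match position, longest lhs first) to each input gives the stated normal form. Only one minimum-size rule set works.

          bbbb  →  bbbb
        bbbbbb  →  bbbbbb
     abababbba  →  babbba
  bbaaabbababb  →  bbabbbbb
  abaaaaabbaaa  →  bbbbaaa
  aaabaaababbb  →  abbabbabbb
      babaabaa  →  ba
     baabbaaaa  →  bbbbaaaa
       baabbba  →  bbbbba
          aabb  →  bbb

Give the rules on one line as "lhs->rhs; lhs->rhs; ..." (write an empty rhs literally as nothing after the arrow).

  | bbbb
  | bbbbbb
  | abababbba => babbba
  | bbaaabbababb => bbabbbababb => bbabbbbb

aab->bb; aba->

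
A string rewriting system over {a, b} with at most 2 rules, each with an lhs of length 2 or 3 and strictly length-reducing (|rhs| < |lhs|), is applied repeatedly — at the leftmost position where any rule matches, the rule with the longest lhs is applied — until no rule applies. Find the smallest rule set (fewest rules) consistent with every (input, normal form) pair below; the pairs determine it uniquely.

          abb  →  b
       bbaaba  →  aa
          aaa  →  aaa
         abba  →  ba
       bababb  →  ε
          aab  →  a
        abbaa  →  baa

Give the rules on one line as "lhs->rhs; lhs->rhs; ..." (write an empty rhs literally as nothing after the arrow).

ab->; bb->

  | abb => b
  | bbaaba => aaba => aa
  | aaa
  | abba => ba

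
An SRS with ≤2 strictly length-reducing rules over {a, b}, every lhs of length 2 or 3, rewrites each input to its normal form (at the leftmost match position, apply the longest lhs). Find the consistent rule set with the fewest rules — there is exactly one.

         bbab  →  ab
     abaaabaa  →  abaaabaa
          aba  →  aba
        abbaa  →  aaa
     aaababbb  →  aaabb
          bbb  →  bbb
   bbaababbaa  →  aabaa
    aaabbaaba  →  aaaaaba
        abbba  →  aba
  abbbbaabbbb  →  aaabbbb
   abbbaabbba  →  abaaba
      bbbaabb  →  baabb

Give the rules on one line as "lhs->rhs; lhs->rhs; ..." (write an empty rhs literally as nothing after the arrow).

  | bbab => ab
  | abaaabaa
  | aba
  | abbaa => aaa

bab->; bba->a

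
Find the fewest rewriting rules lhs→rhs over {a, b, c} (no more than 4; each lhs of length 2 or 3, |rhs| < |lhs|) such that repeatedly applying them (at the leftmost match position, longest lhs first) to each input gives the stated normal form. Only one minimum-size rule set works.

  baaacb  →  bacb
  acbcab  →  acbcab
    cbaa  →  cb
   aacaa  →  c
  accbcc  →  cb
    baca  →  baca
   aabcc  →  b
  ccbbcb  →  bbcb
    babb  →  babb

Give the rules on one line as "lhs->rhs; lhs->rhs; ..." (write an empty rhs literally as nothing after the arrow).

aa->; acc->c; cc->

  | baaacb => bacb
  | acbcab
  | cbaa => cb
  | aacaa => caa => c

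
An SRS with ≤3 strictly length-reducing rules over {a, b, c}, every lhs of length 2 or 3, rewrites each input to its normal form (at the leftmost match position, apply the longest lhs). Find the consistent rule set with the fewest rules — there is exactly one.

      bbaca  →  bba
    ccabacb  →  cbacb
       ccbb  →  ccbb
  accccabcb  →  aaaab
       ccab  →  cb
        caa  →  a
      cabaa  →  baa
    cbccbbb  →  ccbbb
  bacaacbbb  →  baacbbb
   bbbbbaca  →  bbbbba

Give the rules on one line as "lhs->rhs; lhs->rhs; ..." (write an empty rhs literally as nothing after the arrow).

  | bbaca => bba
  | ccabacb => cbacb
  | ccbb
  | accccabcb => aaccabcb => aaaabcb => aaaab

acc->aa; bc->; ca->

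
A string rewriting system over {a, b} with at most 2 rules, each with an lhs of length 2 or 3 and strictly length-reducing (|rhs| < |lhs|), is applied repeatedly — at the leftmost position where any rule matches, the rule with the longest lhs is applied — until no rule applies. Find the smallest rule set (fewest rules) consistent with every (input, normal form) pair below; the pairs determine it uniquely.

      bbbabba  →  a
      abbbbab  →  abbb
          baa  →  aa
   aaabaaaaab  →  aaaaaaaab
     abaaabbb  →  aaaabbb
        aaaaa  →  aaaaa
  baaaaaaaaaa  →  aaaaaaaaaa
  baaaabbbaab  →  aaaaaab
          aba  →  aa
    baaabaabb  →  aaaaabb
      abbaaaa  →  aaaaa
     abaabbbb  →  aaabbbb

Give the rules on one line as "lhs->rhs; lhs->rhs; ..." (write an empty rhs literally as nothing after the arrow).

  | bbbabba => bbba => bba => ba => a
  | abbbbab => abbb
  | baa => aa
  | aaabaaaaab => aaaaaaaab

ba->a; bab->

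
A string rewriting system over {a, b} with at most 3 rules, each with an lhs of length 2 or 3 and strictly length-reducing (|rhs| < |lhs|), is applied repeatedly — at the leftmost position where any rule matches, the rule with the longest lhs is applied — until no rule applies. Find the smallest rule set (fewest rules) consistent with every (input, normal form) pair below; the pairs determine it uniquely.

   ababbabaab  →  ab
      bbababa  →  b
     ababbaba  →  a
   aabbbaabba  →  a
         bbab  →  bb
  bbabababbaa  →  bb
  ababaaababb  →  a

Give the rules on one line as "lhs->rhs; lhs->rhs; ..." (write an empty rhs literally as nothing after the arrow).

  | ababbabaab => abbabaab => abaab => ab
  | bbababa => bbaba => bba => b
  | ababbaba => abbaba => aba => a
  | aabbbaabba => abaabba => abba => a

abb->; ba->; baa->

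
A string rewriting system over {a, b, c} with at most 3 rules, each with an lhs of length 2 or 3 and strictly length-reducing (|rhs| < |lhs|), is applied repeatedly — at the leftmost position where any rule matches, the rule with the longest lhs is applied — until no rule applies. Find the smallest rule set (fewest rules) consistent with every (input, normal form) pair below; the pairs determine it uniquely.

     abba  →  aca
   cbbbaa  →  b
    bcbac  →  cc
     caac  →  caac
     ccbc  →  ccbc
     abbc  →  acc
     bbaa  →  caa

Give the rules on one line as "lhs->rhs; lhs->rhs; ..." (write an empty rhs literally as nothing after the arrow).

  | abba => aca
  | cbbbaa => ccbaa => cba => b
  | bcbac => bbc => cc
  | caac

bb->c; cba->b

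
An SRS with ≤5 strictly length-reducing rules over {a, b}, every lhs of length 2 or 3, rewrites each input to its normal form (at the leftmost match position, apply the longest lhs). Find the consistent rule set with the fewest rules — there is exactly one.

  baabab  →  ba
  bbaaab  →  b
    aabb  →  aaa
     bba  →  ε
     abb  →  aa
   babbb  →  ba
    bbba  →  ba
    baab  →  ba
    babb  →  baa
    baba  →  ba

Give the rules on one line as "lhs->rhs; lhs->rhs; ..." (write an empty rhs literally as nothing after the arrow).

ab->; abb->aa; bb->; bba->bb

  | baabab => baab => ba
  | bbaaab => bbaab => bbab => bbb => b
  | aabb => aaa
  | bba => bb => ε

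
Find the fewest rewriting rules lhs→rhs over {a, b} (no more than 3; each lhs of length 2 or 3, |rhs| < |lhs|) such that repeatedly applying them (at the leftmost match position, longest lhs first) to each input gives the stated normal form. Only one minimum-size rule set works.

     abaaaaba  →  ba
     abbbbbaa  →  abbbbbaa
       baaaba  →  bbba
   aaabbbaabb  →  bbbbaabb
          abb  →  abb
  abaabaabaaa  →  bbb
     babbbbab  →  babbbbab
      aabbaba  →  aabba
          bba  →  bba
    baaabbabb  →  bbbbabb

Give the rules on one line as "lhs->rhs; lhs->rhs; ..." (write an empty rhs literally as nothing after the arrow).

  | abaaaaba => aaaaba => baba => ba
  | abbbbbaa
  | baaaba => bbba
  | aaabbbaabb => bbbbaabb

aaa->b; aba->a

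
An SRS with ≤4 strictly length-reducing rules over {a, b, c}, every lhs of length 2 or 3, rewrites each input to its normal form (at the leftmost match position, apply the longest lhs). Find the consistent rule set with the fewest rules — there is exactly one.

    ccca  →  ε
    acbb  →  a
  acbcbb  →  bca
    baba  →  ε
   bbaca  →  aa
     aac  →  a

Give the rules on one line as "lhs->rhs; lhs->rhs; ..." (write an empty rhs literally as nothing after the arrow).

ac->; ba->; bb->a; ccc->b

  | ccca => ba => ε
  | acbb => bb => a
  | acbcbb => bcbb => bca
  | baba => ba => ε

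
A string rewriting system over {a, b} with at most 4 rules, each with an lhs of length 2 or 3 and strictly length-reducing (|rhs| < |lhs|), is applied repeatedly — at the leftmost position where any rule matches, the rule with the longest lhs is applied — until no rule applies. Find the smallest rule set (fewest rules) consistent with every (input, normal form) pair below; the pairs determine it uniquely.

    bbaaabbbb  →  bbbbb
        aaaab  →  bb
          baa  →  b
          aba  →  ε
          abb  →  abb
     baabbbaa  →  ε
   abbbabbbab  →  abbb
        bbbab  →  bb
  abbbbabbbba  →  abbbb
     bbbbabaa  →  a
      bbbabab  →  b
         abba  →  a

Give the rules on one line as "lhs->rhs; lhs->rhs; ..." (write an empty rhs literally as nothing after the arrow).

  | bbaaabbbb => aabbbb => bbbbb
  | aaaab => baab => aab => bb
  | baa => aa => b
  | aba => ε

aa->b; aba->; ba->a; bba->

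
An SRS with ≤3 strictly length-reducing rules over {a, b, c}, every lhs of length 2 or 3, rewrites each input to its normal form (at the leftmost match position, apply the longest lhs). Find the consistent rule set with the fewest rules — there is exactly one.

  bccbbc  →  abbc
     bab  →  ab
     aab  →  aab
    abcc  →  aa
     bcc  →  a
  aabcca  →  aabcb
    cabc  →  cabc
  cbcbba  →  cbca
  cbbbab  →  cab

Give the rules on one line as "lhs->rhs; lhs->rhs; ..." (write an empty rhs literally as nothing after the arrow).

ba->a; cc->a; cca->cb

  | bccbbc => babbc => abbc
  | bab => ab
  | aab
  | abcc => aba => aa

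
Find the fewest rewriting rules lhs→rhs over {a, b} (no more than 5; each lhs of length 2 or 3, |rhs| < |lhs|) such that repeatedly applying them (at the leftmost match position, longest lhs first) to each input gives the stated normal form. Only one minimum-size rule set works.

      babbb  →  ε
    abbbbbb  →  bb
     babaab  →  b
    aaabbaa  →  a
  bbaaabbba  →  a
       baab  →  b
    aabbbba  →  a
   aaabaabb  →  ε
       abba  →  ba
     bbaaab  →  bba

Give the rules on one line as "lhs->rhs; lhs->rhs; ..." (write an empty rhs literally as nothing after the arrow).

  | babbb => bbb => ε
  | abbbbbb => bbbbb => bb
  | babaab => bab => b
  | aaabbaa => abaa => a

aab->; ab->; aba->; bbb->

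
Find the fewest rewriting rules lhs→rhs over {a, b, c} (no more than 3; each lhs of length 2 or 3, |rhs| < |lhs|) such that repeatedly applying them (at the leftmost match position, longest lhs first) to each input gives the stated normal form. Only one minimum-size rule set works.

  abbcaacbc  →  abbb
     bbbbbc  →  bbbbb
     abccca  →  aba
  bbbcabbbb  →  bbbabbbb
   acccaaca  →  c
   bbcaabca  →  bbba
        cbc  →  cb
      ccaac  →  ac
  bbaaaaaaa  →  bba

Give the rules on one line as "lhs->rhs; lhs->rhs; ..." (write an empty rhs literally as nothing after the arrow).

  | abbcaacbc => abbaacbc => abbccbc => abbcbc => abbbc => abbb
  | bbbbbc => bbbbb
  | abccca => abcca => abca => aba
  | bbbcabbbb => bbbabbbb

aa->c; bc->b; ccc->a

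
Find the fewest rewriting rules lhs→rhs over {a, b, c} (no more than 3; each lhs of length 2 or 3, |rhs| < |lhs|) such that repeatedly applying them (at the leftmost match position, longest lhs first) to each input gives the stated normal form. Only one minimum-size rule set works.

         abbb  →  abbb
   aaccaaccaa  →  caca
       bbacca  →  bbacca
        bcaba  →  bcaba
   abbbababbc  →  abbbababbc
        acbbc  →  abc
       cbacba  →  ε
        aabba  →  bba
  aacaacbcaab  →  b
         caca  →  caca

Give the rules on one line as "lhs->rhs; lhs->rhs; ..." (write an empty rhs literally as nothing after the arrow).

aa->; caa->a; cb->

  | abbb
  | aaccaaccaa => ccaaccaa => caccaa => caca
  | bbacca
  | bcaba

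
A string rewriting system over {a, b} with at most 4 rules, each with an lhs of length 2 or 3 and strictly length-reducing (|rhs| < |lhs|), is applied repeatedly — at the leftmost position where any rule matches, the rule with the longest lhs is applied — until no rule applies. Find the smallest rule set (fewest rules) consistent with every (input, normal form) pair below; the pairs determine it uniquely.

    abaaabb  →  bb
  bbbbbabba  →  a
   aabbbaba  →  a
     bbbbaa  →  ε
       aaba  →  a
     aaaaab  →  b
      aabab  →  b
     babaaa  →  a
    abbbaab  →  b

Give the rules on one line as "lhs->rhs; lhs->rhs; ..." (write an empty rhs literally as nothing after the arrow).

  | abaaabb => baaabb => aaabb => abb => bb
  | bbbbbabba => bbbbabba => bbbabba => bbabba => babba => abba => bba => ba => a
  | aabbbaba => bbbaba => bbaba => baba => aba => ba => a
  | bbbbaa => bbbaa => bbaa => baa => aa => ε

aa->; ab->b; ba->a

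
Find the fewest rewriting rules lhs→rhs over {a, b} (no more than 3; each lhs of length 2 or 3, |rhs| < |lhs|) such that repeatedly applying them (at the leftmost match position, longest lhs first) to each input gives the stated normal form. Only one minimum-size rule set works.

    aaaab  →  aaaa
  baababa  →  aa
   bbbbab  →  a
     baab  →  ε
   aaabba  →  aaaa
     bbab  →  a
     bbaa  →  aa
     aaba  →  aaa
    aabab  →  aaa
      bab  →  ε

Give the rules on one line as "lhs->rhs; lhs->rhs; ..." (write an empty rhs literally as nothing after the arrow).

ab->a; ba->b; bb->

  | aaaab => aaaa
  | baababa => bababa => bbaba => aba => aa
  | bbbbab => bbab => ab => a
  | baab => bab => bb => ε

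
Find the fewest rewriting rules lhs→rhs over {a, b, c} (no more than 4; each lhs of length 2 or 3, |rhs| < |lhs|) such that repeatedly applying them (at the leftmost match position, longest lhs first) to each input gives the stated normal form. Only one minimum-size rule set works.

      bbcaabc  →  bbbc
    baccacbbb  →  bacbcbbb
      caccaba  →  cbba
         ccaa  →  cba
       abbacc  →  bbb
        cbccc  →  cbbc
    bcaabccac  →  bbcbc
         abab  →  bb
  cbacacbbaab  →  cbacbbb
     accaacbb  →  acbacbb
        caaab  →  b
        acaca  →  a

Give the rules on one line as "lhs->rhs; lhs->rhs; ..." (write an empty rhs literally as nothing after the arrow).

  | bbcaabc => bbabc => bbbc
  | baccacbbb => bacbcbbb
  | caccaba => ccaba => cbba
  | ccaa => cba

ab->b; ca->; cc->b; cca->cb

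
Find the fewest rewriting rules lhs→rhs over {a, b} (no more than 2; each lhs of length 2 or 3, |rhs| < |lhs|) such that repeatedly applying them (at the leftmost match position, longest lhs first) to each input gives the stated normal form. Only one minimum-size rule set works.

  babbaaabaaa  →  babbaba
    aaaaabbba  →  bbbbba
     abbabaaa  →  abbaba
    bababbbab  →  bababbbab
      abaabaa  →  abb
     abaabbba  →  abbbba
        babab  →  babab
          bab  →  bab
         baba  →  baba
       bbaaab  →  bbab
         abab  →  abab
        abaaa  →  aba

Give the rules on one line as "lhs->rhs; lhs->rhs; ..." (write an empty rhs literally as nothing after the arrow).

  | babbaaabaaa => babbabaaa => babbaba
  | aaaaabbba => bbaabbba => bbbbba
  | abbabaaa => abbaba
  | bababbbab

aaa->bb; baa->b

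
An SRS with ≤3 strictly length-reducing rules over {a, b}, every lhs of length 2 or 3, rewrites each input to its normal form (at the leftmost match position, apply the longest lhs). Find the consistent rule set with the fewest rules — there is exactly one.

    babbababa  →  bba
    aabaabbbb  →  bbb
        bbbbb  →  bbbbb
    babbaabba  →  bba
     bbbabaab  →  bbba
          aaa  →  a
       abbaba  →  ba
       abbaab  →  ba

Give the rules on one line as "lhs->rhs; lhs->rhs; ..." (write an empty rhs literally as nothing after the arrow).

  | babbababa => bbababa => bbaba => bba
  | aabaabbbb => aaabbbb => abbbb => bbb
  | bbbbb
  | babbaabba => bbaabba => bbaba => bba

aaa->a; ab->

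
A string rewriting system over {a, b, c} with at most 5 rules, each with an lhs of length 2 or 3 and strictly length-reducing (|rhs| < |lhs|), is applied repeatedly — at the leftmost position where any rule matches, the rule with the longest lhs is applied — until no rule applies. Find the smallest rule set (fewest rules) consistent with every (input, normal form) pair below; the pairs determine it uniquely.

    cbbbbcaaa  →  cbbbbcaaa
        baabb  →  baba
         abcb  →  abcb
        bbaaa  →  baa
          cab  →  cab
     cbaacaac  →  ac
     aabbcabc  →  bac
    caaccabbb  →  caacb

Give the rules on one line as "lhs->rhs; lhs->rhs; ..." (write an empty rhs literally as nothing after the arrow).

abb->ba; aca->; bba->b; cba->

  | cbbbbcaaa
  | baabb => baba
  | abcb
  | bbaaa => baa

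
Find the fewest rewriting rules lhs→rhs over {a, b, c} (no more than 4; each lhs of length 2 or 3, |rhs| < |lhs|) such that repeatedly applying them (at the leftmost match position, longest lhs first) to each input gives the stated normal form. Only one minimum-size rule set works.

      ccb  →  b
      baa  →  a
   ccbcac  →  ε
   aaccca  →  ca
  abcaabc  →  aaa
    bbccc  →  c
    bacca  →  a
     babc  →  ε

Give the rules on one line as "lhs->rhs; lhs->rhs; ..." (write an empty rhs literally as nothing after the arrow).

  | ccb => b
  | baa => a
  | ccbcac => bcac => ac => ε
  | aaccca => acca => ca

ac->; ba->; bc->; cc->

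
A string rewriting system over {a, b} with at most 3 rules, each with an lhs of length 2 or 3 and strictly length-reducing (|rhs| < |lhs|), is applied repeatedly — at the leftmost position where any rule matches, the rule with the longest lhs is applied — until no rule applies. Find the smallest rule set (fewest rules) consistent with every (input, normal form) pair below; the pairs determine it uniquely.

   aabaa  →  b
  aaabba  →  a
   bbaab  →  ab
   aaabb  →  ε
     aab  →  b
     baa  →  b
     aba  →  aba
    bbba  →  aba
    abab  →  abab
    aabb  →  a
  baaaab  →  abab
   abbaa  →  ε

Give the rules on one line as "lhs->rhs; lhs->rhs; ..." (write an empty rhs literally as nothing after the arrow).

aa->; aaa->bb; bb->a

  | aabaa => baa => b
  | aaabba => bbbba => abba => aaa => bb => a
  | bbaab => aaab => bbb => ab
  | aaabb => bbbb => abb => aa => ε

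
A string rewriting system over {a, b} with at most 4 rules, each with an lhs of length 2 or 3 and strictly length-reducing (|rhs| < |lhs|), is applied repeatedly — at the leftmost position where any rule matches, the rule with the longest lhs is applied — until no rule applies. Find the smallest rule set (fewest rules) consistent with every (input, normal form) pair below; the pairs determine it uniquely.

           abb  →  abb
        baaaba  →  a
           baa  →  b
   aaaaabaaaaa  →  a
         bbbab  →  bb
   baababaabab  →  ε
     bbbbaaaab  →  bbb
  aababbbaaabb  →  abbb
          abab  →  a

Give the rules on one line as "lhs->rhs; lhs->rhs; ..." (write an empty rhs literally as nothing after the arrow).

aa->a; aab->; ba->b; bab->

  | abb
  | baaaba => baaba => baba => a
  | baa => ba => b
  | aaaaabaaaaa => aaaabaaaaa => aaabaaaaa => aabaaaaa => aaaaa => aaaa => aaa => aa => a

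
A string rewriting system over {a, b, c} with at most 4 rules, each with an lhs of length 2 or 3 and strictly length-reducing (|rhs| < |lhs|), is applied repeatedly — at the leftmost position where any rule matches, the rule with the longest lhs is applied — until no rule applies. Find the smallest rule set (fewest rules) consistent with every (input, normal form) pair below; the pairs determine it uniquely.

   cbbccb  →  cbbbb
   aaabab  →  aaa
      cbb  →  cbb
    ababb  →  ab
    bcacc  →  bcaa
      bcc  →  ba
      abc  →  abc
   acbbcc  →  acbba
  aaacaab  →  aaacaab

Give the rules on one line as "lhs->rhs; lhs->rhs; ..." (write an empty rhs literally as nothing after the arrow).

  | cbbccb => cbbbb
  | aaabab => aaa
  | cbb
  | ababb => ab

bab->; cc->a; ccb->bb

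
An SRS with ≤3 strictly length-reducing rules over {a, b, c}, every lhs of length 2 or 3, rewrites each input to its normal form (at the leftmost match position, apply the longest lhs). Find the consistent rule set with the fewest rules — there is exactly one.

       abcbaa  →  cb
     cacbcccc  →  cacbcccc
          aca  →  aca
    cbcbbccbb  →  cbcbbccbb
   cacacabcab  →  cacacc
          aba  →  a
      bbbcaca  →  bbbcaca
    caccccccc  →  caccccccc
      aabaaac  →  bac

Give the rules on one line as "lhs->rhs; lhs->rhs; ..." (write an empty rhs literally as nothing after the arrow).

aa->; ab->

  | abcbaa => cbaa => cb
  | cacbcccc
  | aca
  | cbcbbccbb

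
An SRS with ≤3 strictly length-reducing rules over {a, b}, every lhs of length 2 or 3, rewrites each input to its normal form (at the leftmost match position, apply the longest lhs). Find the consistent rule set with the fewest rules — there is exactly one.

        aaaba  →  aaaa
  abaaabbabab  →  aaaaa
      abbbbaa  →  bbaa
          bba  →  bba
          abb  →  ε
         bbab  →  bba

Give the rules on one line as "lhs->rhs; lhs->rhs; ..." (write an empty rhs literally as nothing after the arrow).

  | aaaba => aaaa
  | abaaabbabab => aaaabbabab => aaaabab => aaaaab => aaaaa
  | abbbbaa => bbaa
  | bba

ab->a; abb->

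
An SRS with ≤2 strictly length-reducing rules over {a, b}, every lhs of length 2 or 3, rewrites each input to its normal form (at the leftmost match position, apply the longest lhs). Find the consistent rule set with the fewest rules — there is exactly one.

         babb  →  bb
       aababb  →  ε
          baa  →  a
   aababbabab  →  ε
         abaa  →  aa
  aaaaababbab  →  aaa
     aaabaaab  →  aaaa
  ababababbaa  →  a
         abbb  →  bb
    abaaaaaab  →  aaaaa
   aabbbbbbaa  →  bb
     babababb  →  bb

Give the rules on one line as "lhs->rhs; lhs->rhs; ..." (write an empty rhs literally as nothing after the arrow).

  | babb => bb
  | aababb => aabb => ab => ε
  | baa => a
  | aababbabab => aabbabab => ababab => abab => ab => ε

ab->; ba->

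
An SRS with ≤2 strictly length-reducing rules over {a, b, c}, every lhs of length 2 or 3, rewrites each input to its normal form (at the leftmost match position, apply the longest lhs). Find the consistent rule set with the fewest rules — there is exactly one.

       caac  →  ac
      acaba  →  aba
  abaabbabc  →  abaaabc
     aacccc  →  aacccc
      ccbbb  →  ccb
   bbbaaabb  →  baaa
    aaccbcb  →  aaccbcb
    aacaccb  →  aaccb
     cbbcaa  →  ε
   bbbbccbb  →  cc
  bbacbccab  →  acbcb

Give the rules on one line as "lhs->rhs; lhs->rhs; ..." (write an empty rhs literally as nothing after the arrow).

bb->; ca->

  | caac => ac
  | acaba => aba
  | abaabbabc => abaaabc
  | aacccc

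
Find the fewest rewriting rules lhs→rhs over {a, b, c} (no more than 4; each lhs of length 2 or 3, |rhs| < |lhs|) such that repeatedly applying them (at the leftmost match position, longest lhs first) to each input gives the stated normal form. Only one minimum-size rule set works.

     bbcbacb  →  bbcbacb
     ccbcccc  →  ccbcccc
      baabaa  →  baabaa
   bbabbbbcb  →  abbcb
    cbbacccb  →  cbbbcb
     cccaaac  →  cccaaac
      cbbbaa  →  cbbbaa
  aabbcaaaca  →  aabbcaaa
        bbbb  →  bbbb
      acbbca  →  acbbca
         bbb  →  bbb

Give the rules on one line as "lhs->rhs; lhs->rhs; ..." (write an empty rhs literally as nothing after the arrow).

aca->a; acc->b; bab->a

  | bbcbacb
  | ccbcccc
  | baabaa
  | bbabbbbcb => babbbcb => abbcb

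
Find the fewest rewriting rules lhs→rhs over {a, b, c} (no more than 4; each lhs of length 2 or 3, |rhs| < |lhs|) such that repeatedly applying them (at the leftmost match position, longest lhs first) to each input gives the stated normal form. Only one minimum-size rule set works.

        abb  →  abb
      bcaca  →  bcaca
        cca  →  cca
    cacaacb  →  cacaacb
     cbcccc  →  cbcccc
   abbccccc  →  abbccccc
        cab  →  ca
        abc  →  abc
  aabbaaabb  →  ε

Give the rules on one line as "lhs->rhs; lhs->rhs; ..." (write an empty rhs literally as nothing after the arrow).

aab->; bab->; cab->ca

  | abb
  | bcaca
  | cca
  | cacaacb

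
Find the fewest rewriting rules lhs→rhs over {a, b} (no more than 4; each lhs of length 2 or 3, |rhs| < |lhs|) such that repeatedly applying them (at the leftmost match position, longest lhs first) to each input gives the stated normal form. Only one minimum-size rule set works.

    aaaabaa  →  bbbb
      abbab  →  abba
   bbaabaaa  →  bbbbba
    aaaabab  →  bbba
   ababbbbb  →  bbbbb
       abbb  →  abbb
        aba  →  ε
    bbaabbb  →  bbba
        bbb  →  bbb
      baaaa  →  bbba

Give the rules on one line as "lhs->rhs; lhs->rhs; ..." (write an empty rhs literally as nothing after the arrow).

aaa->bb; aab->ba; aba->; bab->ba

  | aaaabaa => bbabaa => bbaaa => bbbb
  | abbab => abba
  | bbaabaaa => bbbaaaa => bbbbba
  | aaaabab => bbabab => bbaab => bbba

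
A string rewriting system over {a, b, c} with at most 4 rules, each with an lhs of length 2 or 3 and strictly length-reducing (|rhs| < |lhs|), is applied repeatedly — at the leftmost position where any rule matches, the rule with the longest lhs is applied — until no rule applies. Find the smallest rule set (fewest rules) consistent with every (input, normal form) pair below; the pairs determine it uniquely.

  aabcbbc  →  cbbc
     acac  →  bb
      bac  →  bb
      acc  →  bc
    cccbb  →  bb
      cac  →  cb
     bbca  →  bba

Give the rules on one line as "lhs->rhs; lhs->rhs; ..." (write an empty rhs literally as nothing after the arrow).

aab->; ac->b; bca->ba; ccc->

  | aabcbbc => cbbc
  | acac => bac => bb
  | bac => bb
  | acc => bc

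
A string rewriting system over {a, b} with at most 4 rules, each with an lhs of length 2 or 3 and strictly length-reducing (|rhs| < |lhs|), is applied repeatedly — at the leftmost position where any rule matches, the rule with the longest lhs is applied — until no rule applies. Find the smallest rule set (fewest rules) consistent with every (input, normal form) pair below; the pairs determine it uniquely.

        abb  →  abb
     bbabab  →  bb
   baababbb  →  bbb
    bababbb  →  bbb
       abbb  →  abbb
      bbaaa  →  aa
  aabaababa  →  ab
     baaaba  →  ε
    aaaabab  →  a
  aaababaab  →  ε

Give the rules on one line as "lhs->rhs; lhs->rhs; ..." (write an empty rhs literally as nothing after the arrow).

aab->; ba->b; bba->

  | abb
  | bbabab => bab => bb
  | baababbb => bababbb => bbabbb => bbb
  | bababbb => bbabbb => bbb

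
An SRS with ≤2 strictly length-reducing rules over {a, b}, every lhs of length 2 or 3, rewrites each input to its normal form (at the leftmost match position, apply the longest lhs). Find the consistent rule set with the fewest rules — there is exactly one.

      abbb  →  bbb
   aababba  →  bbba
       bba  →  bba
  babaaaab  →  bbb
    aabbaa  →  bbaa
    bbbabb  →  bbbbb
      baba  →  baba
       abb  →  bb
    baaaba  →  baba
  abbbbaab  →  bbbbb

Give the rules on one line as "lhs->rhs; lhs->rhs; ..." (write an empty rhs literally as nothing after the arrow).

aab->b; abb->bb

  | abbb => bbb
  | aababba => babba => bbba
  | bba
  | babaaaab => babaab => babb => bbb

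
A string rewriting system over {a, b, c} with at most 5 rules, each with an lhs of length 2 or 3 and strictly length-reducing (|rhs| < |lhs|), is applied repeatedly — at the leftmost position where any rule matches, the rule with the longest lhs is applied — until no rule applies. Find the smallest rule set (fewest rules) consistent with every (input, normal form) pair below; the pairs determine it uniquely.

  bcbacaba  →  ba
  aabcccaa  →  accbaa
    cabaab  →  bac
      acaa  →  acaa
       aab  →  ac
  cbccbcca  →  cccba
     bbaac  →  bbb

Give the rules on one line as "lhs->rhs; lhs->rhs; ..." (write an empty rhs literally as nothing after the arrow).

  | bcbacaba => cbacaba => cbacca => cbaba => cbca => cca => ba
  | aabcccaa => accccaa => accbaa
  | cabaab => ccaab => baab => bac
  | acaa

aac->b; ab->c; bc->c; cca->ba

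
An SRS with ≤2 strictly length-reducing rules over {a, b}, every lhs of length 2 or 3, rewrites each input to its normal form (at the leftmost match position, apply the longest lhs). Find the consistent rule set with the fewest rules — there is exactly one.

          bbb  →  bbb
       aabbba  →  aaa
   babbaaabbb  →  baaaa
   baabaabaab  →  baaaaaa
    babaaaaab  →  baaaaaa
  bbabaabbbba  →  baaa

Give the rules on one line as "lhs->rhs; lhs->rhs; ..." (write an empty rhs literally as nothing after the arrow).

  | bbb
  | aabbba => aabba => aaba => aaa
  | babbaaabbb => babaaabbb => baaaabbb => baaaabb => baaaab => baaaa
  | baabaabaab => baaaabaab => baaaaaab => baaaaaa

ab->a; bba->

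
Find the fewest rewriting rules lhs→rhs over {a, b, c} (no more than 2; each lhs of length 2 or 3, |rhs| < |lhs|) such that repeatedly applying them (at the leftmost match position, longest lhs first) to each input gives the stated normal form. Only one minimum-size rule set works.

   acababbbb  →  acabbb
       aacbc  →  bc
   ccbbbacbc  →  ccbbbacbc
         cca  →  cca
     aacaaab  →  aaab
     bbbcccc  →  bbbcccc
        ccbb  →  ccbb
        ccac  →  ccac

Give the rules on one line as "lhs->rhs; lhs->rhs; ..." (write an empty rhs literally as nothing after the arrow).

aac->; bab->

  | acababbbb => acabbb
  | aacbc => bc
  | ccbbbacbc
  | cca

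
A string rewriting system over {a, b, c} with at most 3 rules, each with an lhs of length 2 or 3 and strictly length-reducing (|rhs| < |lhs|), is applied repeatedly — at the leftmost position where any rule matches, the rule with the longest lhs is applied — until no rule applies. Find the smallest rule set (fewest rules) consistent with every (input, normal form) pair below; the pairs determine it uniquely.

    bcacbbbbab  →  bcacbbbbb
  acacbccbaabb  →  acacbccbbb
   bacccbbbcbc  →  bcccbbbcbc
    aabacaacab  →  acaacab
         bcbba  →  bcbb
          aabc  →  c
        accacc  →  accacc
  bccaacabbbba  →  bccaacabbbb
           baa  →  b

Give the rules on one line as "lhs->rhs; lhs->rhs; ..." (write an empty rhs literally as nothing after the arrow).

  | bcacbbbbab => bcacbbbbb
  | acacbccbaabb => acacbccbabb => acacbccbbb
  | bacccbbbcbc => bcccbbbcbc
  | aabacaacab => acaacab

aab->; ba->b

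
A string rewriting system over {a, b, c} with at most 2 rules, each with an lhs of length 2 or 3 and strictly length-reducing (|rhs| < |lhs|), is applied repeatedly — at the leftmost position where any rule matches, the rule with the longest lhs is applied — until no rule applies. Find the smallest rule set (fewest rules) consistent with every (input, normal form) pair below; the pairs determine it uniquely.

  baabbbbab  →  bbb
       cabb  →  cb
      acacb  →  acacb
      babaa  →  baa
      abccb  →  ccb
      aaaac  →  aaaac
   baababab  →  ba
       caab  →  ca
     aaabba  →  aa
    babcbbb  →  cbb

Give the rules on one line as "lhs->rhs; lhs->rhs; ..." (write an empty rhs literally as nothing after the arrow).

ab->; bcb->c

  | baabbbbab => babbbab => bbbab => bbb
  | cabb => cb
  | acacb
  | babaa => baa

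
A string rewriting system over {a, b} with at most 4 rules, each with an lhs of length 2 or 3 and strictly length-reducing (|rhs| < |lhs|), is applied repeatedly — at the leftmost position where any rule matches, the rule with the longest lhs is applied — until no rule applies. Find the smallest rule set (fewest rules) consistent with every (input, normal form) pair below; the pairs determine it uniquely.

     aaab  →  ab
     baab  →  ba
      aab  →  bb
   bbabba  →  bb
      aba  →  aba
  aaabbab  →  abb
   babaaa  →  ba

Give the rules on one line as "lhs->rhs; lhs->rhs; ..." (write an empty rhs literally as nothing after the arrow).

  | aaab => ab
  | baab => bbb => ba
  | aab => bb
  | bbabba => bbba => baa => bb

aa->b; aaa->a; bab->b; bbb->ba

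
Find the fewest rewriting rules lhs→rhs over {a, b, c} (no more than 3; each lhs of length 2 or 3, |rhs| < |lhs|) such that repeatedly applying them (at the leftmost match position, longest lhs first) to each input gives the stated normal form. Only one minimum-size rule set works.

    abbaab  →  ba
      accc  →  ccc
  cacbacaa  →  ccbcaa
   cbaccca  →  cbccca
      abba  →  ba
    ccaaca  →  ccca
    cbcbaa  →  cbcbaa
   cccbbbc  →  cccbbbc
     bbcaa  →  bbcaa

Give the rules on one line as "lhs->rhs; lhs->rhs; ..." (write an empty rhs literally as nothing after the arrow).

  | abbaab => baab => ba
  | accc => ccc
  | cacbacaa => ccbacaa => ccbcaa
  | cbaccca => cbccca

ab->; ac->c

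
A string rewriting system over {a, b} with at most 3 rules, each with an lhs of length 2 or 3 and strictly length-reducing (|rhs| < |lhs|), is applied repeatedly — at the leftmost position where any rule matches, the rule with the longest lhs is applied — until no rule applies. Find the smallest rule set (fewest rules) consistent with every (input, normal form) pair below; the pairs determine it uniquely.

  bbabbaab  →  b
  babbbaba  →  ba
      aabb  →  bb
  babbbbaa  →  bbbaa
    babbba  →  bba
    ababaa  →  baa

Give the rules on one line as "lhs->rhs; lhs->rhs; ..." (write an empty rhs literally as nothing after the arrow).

ab->b; aba->; bab->

  | bbabbaab => bbaab => bbab => b
  | babbbaba => bbaba => ba
  | aabb => abb => bb
  | babbbbaa => bbbaa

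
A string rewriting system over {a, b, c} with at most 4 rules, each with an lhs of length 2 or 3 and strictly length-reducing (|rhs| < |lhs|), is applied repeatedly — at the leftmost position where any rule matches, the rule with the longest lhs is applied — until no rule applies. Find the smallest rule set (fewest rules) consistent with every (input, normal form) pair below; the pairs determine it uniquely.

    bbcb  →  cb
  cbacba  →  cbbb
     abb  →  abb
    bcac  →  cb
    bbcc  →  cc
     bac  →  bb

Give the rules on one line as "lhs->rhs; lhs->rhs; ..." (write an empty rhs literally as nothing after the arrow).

ac->b; bba->bb; bc->c

  | bbcb => bcb => cb
  | cbacba => cbbba => cbbb
  | abb
  | bcac => cac => cb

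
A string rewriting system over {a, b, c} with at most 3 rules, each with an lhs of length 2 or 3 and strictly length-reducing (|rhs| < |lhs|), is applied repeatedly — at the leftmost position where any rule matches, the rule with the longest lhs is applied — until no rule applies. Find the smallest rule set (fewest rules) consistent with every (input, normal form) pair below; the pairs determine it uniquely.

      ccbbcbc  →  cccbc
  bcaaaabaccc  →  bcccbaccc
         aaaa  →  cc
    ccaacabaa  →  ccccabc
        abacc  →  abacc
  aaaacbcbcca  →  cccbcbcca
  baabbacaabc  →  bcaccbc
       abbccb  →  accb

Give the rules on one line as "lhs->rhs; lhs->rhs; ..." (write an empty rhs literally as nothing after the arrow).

aa->c; bb->

  | ccbbcbc => cccbc
  | bcaaaabaccc => bccaabaccc => bcccbaccc
  | aaaa => caa => cc
  | ccaacabaa => ccccabaa => ccccabc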